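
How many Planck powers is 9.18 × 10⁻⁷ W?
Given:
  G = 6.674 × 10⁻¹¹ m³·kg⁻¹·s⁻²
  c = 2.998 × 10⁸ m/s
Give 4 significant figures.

2.530 × 10⁻⁵⁹

Planck power: P_P = c⁵/G = 3.629 × 10⁵² W.
9.18 × 10⁻⁷ / 3.629 × 10⁵² = 2.530 × 10⁻⁵⁹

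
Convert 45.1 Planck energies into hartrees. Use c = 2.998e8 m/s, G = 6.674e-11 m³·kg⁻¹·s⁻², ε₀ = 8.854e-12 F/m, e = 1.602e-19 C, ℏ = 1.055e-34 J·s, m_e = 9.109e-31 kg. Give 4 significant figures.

2.027e28

Planck energy: E_P = √(ℏc⁵/G) = 1.957e9 J
hartree: E_h = m_e e⁴/(4πε₀ℏ)² = 4.354e-18 J
45.1 × 1.957e9 / 4.354e-18 = 2.027e28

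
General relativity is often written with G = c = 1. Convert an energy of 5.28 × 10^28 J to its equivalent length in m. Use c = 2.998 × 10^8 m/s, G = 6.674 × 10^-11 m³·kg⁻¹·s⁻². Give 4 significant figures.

4.362 × 10^-16 m

Energy → length via G/c⁴.
5.28 × 10^28 J × (G/c⁴) = 4.362 × 10^-16 m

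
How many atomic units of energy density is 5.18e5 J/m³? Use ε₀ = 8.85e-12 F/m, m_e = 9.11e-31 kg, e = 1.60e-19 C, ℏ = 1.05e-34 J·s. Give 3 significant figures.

1.72e-8

atomic unit of energy density: u_au = E_h/a₀³ = m_e⁴e¹⁰/((4πε₀)⁵ℏ⁸) = 3.01e13 J/m³.
5.18e5 / 3.01e13 = 1.72e-8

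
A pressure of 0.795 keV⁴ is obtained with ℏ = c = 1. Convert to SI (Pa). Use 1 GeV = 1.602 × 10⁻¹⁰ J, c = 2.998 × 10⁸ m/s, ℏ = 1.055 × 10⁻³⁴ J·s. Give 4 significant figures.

Pressure is [E]/[L]³ = [E]⁴/(ℏc)³.
1 GeV⁴ → 1/(ℏc)³ × (1 GeV in J)⁴ = 2.082 × 10³⁷ Pa.
Convert the energy scale: 0.795 keV⁴ = 7.95 × 10⁻²⁵ GeV⁴.
Result: 7.95 × 10⁻²⁵ × 2.082 × 10³⁷ = 1.655 × 10¹³ Pa.

1.655 × 10¹³ Pa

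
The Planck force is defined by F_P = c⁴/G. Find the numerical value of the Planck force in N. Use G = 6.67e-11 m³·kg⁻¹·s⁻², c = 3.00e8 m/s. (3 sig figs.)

1.21e44 N

F_P = c⁴/G
  = 8.10e33 / 6.67e-11
  = 1.21e44 N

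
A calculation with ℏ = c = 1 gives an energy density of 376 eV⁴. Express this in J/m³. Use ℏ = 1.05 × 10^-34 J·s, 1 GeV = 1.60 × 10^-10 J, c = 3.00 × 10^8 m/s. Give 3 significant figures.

7.88 × 10^3 J/m³

[E]/[L]³ = [E]⁴/(ℏc)³; restore (ℏc)⁻³.
1 GeV⁴ → 1/(ℏc)³ × (1 GeV in J)⁴ = 2.10 × 10^37 J/m³.
Convert the energy scale: 376 eV⁴ = 3.76 × 10^-34 GeV⁴.
Result: 3.76 × 10^-34 × 2.10 × 10^37 = 7.88 × 10^3 J/m³.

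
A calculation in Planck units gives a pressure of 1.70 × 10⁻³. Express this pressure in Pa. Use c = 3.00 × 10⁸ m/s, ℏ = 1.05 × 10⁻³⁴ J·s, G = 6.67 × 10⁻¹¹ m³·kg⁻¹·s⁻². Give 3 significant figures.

7.96 × 10¹¹⁰ Pa

One Planck pressure: p_P = c⁷/(ℏG²) = 4.68 × 10¹¹³ Pa.
1.70 × 10⁻³ × 4.68 × 10¹¹³ Pa = 7.96 × 10¹¹⁰ Pa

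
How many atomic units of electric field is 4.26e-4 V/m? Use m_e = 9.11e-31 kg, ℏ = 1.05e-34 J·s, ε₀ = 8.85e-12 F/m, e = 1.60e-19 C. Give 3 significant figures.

8.18e-16

atomic unit of electric field: E_au = E_h/(e a₀) = m_e²e⁵/((4πε₀)³ℏ⁴) = 5.20e11 V/m.
4.26e-4 / 5.20e11 = 8.18e-16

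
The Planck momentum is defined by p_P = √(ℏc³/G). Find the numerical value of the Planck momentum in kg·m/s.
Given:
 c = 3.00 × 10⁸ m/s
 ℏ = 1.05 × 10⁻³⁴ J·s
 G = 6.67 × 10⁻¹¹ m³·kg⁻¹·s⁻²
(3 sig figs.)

p_P = √(ℏc³/G)
  = √(42.5)
  = 6.52 kg·m/s

6.52 kg·m/s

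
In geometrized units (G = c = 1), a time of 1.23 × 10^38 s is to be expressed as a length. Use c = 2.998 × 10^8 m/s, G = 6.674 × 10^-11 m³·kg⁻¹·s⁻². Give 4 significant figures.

Time → length via c.
1.23 × 10^38 s × (c) = 3.688 × 10^46 m

3.688 × 10^46 m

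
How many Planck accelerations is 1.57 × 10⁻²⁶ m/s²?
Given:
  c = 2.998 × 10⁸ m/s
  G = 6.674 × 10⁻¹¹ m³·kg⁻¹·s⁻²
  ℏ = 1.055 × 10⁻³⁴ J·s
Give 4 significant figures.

Planck acceleration: a_P = √(c⁷/(ℏG)) = 5.560 × 10⁵¹ m/s².
1.57 × 10⁻²⁶ / 5.560 × 10⁵¹ = 2.824 × 10⁻⁷⁸

2.824 × 10⁻⁷⁸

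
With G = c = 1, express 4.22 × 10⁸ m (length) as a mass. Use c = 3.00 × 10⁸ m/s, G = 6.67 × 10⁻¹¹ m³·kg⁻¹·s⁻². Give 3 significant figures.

5.69 × 10³⁵ kg

Length → mass via c²/G.
4.22 × 10⁸ m × (c²/G) = 5.69 × 10³⁵ kg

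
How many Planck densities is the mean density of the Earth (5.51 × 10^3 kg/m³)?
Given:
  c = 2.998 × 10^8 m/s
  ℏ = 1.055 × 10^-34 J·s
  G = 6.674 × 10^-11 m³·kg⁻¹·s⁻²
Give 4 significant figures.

Planck density: ρ_P = c⁵/(ℏG²) = 5.154 × 10^96 kg/m³.
5.51 × 10^3 / 5.154 × 10^96 = 1.069 × 10^-93

1.069 × 10^-93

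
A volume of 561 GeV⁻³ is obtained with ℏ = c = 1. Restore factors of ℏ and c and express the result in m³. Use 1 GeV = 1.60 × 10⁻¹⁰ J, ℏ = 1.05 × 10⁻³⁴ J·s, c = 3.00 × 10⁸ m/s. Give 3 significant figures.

4.28 × 10⁻⁴⁵ m³

Volume is [L]³ = [E]⁻³·(ℏc)³.
1 GeV⁻³ → (ℏc)³ × (1 GeV in J)⁻³ = 7.63 × 10⁻⁴⁸ m³.
Result: 561 × 7.63 × 10⁻⁴⁸ = 4.28 × 10⁻⁴⁵ m³.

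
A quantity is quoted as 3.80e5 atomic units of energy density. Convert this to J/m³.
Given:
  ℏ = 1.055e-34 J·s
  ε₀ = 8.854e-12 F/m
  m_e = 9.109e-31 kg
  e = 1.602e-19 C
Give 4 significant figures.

1.113e19 J/m³

One atomic unit of energy density: u_au = E_h/a₀³ = m_e⁴e¹⁰/((4πε₀)⁵ℏ⁸) = 2.929e13 J/m³.
3.80e5 × 2.929e13 J/m³ = 1.113e19 J/m³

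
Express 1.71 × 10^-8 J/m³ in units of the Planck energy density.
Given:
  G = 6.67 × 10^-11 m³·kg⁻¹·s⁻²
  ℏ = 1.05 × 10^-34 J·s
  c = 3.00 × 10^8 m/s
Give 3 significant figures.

3.65 × 10^-122

Planck energy density: u_P = c⁷/(ℏG²) = 4.68 × 10^113 J/m³.
1.71 × 10^-8 / 4.68 × 10^113 = 3.65 × 10^-122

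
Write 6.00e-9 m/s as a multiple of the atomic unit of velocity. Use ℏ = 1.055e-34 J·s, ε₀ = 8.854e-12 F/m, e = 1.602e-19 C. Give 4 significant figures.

2.744e-15

atomic unit of velocity: v_au = e²/(4πε₀ℏ) = 2.186e6 m/s.
6.00e-9 / 2.186e6 = 2.744e-15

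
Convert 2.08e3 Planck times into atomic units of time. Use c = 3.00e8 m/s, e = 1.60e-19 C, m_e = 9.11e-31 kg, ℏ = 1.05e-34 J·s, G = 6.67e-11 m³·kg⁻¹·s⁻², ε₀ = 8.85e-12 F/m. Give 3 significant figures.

4.66e-24

Planck time: t_P = √(ℏG/c⁵) = 5.37e-44 s
atomic unit of time: τ_au = (4πε₀)²ℏ³/(m_e e⁴) = 2.40e-17 s
2.08e3 × 5.37e-44 / 2.40e-17 = 4.66e-24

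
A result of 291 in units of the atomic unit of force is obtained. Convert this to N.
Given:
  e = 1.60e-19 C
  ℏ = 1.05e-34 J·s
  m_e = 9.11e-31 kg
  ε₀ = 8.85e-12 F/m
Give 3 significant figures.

2.42e-5 N

One atomic unit of force: F_au = E_h/a₀ = m_e²e⁶/((4πε₀)³ℏ⁴) = 8.33e-8 N.
291 × 8.33e-8 N = 2.42e-5 N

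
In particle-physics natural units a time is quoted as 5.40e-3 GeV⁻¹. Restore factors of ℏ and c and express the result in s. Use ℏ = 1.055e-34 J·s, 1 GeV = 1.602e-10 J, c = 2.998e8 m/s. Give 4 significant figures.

3.556e-27 s

A time is [E]⁻¹ in ℏ=c=1; restore one factor of ℏ.
1 GeV⁻¹ → ℏ × (1 GeV in J)⁻¹ = 6.586e-25 s.
Result: 5.40e-3 × 6.586e-25 = 3.556e-27 s.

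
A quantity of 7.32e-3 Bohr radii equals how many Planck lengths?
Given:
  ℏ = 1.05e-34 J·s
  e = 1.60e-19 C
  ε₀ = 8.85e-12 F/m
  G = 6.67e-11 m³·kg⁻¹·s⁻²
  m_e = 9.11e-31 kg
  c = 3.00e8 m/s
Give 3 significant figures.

2.39e22

Bohr radius: a₀ = 4πε₀ℏ²/(m_e e²) = 5.26e-11 m
Planck length: ℓ_P = √(ℏG/c³) = 1.61e-35 m
7.32e-3 × 5.26e-11 / 1.61e-35 = 2.39e22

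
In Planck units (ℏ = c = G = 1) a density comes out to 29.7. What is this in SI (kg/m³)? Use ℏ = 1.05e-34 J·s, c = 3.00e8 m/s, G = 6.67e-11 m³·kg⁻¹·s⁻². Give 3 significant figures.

One Planck density: ρ_P = c⁵/(ℏG²) = 5.20e96 kg/m³.
29.7 × 5.20e96 kg/m³ = 1.54e98 kg/m³

1.54e98 kg/m³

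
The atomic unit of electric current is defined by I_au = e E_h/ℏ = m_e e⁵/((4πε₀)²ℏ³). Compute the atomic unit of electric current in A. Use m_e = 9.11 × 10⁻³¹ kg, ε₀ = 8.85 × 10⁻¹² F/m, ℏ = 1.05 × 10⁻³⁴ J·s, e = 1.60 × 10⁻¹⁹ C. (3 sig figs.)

I_au = e E_h/ℏ = m_e e⁵/((4πε₀)²ℏ³)
E_h = 4.38 × 10⁻¹⁸ J
e·E_h/ℏ = 6.67 × 10⁻³ A

6.67 × 10⁻³ A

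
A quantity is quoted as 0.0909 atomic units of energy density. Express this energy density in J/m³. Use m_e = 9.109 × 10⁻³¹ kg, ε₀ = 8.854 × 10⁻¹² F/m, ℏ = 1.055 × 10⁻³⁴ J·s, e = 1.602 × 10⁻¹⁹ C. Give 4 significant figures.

2.663 × 10¹² J/m³

One atomic unit of energy density: u_au = E_h/a₀³ = m_e⁴e¹⁰/((4πε₀)⁵ℏ⁸) = 2.929 × 10¹³ J/m³.
0.0909 × 2.929 × 10¹³ J/m³ = 2.663 × 10¹² J/m³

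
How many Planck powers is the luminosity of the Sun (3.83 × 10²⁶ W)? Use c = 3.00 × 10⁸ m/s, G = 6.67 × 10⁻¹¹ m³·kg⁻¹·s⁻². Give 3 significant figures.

1.05 × 10⁻²⁶

Planck power: P_P = c⁵/G = 3.64 × 10⁵² W.
3.83 × 10²⁶ / 3.64 × 10⁵² = 1.05 × 10⁻²⁶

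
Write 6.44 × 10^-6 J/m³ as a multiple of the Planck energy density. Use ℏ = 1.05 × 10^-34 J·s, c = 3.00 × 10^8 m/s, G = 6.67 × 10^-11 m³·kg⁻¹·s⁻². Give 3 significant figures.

1.38 × 10^-119

Planck energy density: u_P = c⁷/(ℏG²) = 4.68 × 10^113 J/m³.
6.44 × 10^-6 / 4.68 × 10^113 = 1.38 × 10^-119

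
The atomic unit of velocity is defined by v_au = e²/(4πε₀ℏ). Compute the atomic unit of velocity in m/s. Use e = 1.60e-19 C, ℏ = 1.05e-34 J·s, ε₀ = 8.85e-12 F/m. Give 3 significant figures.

v_au = e²/(4πε₀ℏ)
  = 2.56e-38 / 1.17e-44
  = 2.19e6 m/s

2.19e6 m/s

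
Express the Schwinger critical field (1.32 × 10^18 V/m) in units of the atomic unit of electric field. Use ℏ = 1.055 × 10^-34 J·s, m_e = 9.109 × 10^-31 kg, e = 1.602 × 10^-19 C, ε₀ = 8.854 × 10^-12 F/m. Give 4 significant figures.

2.573 × 10^6

atomic unit of electric field: E_au = E_h/(e a₀) = m_e²e⁵/((4πε₀)³ℏ⁴) = 5.131 × 10^11 V/m.
1.32 × 10^18 / 5.131 × 10^11 = 2.573 × 10^6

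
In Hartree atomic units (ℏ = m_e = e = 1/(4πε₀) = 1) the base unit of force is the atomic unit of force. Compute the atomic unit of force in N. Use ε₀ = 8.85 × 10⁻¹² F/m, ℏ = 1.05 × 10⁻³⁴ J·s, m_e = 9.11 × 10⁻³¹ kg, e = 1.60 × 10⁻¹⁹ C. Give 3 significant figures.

8.33 × 10⁻⁸ N

F_au = E_h/a₀ = m_e²e⁶/((4πε₀)³ℏ⁴)
E_h = 4.38 × 10⁻¹⁸ J
a₀ = 5.26 × 10⁻¹¹ m
E_h/a₀ = 8.33 × 10⁻⁸ N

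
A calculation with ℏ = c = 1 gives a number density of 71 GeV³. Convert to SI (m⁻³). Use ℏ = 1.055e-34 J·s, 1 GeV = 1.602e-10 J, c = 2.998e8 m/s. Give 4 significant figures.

9.226e48 m⁻³

Number density is [L]⁻³ = [E]³/(ℏc)³.
1 GeV³ → 1/(ℏc)³ × (1 GeV in J)³ = 1.299e47 m⁻³.
Result: 71 × 1.299e47 = 9.226e48 m⁻³.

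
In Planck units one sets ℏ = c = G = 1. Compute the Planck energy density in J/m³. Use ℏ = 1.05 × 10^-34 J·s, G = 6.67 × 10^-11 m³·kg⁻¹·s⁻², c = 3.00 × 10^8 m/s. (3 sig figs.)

u_P = c⁷/(ℏG²)
  = 2.19 × 10^59 / 4.67 × 10^-55
  = 4.68 × 10^113 J/m³

4.68 × 10^113 J/m³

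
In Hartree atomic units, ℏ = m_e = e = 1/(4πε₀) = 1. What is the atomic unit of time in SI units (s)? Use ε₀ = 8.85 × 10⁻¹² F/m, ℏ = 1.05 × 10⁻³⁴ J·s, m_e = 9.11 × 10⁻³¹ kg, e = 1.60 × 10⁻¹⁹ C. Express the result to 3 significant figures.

The unique combination of the constants set to 1 with dimensions of time is τ_au = (4πε₀)²ℏ³/(m_e e⁴).
E_h = 4.38 × 10⁻¹⁸ J
ℏ/E_h = 2.40 × 10⁻¹⁷ s

2.40 × 10⁻¹⁷ s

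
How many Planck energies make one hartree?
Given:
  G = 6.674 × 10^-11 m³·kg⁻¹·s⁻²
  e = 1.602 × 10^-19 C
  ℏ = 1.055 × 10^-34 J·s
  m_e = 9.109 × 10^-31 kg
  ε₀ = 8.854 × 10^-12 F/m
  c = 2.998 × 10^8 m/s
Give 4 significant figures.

2.225 × 10^-27

hartree: E_h = m_e e⁴/(4πε₀ℏ)² = 4.354 × 10^-18 J
Planck energy: E_P = √(ℏc⁵/G) = 1.957 × 10^9 J
ratio = 4.354 × 10^-18 / 1.957 × 10^9 = 2.225 × 10^-27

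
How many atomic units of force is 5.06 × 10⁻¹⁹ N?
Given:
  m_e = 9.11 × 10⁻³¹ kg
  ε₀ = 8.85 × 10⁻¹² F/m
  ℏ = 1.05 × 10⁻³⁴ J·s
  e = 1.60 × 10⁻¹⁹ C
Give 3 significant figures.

6.08 × 10⁻¹²

atomic unit of force: F_au = E_h/a₀ = m_e²e⁶/((4πε₀)³ℏ⁴) = 8.33 × 10⁻⁸ N.
5.06 × 10⁻¹⁹ / 8.33 × 10⁻⁸ = 6.08 × 10⁻¹²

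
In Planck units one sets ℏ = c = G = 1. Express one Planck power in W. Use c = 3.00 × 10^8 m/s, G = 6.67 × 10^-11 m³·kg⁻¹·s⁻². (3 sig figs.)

P_P = c⁵/G
  = 2.43 × 10^42 / 6.67 × 10^-11
  = 3.64 × 10^52 W

3.64 × 10^52 W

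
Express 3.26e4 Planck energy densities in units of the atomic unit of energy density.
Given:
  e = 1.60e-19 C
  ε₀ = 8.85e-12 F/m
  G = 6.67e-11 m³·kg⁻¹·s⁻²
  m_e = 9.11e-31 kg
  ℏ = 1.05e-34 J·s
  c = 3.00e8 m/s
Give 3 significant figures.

Planck energy density: u_P = c⁷/(ℏG²) = 4.68e113 J/m³
atomic unit of energy density: u_au = E_h/a₀³ = m_e⁴e¹⁰/((4πε₀)⁵ℏ⁸) = 3.01e13 J/m³
3.26e4 × 4.68e113 / 3.01e13 = 5.07e104

5.07e104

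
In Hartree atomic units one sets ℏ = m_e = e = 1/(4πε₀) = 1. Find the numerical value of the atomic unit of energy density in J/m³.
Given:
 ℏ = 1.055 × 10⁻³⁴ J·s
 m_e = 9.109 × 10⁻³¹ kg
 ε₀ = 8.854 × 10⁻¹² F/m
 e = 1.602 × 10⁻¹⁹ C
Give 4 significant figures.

u_au = E_h/a₀³ = m_e⁴e¹⁰/((4πε₀)⁵ℏ⁸)
E_h = 4.354 × 10⁻¹⁸ J
a₀ = 5.297 × 10⁻¹¹ m
E_h/a₀³ = 2.929 × 10¹³ J/m³

2.929 × 10¹³ J/m³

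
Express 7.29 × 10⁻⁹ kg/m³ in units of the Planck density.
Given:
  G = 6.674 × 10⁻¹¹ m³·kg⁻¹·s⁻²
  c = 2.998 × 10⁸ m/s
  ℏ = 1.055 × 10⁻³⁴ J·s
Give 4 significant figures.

Planck density: ρ_P = c⁵/(ℏG²) = 5.154 × 10⁹⁶ kg/m³.
7.29 × 10⁻⁹ / 5.154 × 10⁹⁶ = 1.414 × 10⁻¹⁰⁵

1.414 × 10⁻¹⁰⁵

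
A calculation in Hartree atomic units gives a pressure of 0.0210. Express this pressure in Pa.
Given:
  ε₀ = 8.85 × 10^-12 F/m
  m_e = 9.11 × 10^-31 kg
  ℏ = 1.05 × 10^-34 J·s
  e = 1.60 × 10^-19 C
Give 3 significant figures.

One atomic unit of pressure: P_au = E_h/a₀³ = m_e⁴e¹⁰/((4πε₀)⁵ℏ⁸) = 3.01 × 10^13 Pa.
0.0210 × 3.01 × 10^13 Pa = 6.33 × 10^11 Pa

6.33 × 10^11 Pa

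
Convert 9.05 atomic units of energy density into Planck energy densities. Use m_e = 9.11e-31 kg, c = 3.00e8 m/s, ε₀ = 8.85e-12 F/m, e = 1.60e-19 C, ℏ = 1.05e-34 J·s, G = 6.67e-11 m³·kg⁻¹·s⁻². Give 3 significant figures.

5.82e-100

atomic unit of energy density: u_au = E_h/a₀³ = m_e⁴e¹⁰/((4πε₀)⁵ℏ⁸) = 3.01e13 J/m³
Planck energy density: u_P = c⁷/(ℏG²) = 4.68e113 J/m³
9.05 × 3.01e13 / 4.68e113 = 5.82e-100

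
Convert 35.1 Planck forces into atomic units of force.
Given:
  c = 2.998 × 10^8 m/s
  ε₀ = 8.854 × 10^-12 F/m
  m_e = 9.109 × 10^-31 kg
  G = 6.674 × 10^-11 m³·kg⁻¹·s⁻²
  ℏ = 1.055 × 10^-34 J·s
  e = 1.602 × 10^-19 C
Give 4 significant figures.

5.169 × 10^52

Planck force: F_P = c⁴/G = 1.210 × 10^44 N
atomic unit of force: F_au = E_h/a₀ = m_e²e⁶/((4πε₀)³ℏ⁴) = 8.220 × 10^-8 N
35.1 × 1.210 × 10^44 / 8.220 × 10^-8 = 5.169 × 10^52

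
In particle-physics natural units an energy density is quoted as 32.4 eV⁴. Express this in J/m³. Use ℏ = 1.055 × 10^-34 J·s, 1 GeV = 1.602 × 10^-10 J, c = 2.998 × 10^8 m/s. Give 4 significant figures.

674.4 J/m³

[E]/[L]³ = [E]⁴/(ℏc)³; restore (ℏc)⁻³.
1 GeV⁴ → 1/(ℏc)³ × (1 GeV in J)⁴ = 2.082 × 10^37 J/m³.
Convert the energy scale: 32.4 eV⁴ = 3.24 × 10^-35 GeV⁴.
Result: 3.24 × 10^-35 × 2.082 × 10^37 = 674.4 J/m³.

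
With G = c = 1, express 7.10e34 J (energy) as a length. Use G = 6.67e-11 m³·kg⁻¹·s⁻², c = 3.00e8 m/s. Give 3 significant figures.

Energy → length via G/c⁴.
7.10e34 J × (G/c⁴) = 5.85e-10 m

5.85e-10 m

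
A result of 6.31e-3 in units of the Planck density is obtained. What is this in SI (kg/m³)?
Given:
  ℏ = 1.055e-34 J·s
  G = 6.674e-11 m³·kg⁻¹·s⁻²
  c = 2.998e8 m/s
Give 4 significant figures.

One Planck density: ρ_P = c⁵/(ℏG²) = 5.154e96 kg/m³.
6.31e-3 × 5.154e96 kg/m³ = 3.252e94 kg/m³

3.252e94 kg/m³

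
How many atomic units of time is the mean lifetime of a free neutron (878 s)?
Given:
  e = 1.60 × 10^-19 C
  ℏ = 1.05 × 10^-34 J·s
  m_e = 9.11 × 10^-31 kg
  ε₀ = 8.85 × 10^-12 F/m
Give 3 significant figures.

3.66 × 10^19

atomic unit of time: τ_au = (4πε₀)²ℏ³/(m_e e⁴) = 2.40 × 10^-17 s.
878 / 2.40 × 10^-17 = 3.66 × 10^19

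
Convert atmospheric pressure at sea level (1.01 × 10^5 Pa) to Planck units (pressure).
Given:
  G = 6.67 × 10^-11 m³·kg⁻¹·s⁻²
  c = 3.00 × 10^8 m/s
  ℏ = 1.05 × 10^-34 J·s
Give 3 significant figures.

Planck pressure: p_P = c⁷/(ℏG²) = 4.68 × 10^113 Pa.
1.01 × 10^5 / 4.68 × 10^113 = 2.16 × 10^-109

2.16 × 10^-109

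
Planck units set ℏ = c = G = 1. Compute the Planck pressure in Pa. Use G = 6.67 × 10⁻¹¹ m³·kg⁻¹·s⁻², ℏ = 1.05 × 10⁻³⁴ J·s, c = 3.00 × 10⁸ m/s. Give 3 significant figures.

4.68 × 10¹¹³ Pa

Dimensional analysis gives p_P = c⁷/(ℏG²).
  = 2.19 × 10⁵⁹ / 4.67 × 10⁻⁵⁵
  = 4.68 × 10¹¹³ Pa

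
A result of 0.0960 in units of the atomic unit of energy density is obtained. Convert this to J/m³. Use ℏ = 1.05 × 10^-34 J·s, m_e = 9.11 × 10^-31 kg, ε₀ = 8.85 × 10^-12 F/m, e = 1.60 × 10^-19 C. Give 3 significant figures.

One atomic unit of energy density: u_au = E_h/a₀³ = m_e⁴e¹⁰/((4πε₀)⁵ℏ⁸) = 3.01 × 10^13 J/m³.
0.0960 × 3.01 × 10^13 J/m³ = 2.89 × 10^12 J/m³

2.89 × 10^12 J/m³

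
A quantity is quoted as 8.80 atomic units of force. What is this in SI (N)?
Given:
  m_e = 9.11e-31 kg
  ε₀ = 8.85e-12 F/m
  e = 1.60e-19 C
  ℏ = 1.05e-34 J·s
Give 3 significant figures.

One atomic unit of force: F_au = E_h/a₀ = m_e²e⁶/((4πε₀)³ℏ⁴) = 8.33e-8 N.
8.80 × 8.33e-8 N = 7.33e-7 N

7.33e-7 N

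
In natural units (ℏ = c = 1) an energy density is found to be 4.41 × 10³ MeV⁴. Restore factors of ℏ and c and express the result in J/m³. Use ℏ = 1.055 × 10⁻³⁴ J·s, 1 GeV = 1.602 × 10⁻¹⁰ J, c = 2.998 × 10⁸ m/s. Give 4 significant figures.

9.180 × 10²⁸ J/m³

[E]/[L]³ = [E]⁴/(ℏc)³; restore (ℏc)⁻³.
1 GeV⁴ → 1/(ℏc)³ × (1 GeV in J)⁴ = 2.082 × 10³⁷ J/m³.
Convert the energy scale: 4.41 × 10³ MeV⁴ = 4.41 × 10⁻⁹ GeV⁴.
Result: 4.41 × 10⁻⁹ × 2.082 × 10³⁷ = 9.180 × 10²⁸ J/m³.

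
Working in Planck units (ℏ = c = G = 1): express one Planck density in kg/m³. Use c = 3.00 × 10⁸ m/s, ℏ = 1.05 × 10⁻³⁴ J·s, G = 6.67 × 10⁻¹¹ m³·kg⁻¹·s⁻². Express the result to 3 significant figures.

The unique combination of the constants set to 1 with dimensions of density is ρ_P = c⁵/(ℏG²).
  = 2.43 × 10⁴² / 4.67 × 10⁻⁵⁵
  = 5.20 × 10⁹⁶ kg/m³

5.20 × 10⁹⁶ kg/m³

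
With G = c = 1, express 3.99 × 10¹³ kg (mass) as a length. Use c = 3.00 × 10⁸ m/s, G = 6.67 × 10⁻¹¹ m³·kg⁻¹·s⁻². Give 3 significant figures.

2.96 × 10⁻¹⁴ m

In G = c = 1 units mass has dimensions of length; the conversion factor is G/c².
3.99 × 10¹³ kg × (G/c²) = 2.96 × 10⁻¹⁴ m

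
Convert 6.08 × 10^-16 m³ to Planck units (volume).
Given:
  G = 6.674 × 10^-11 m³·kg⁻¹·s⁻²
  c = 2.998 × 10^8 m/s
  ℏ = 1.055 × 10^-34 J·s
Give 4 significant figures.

Planck volume: V_P = (ℏG/c³)^(3/2) = 4.224 × 10^-105 m³.
6.08 × 10^-16 / 4.224 × 10^-105 = 1.439 × 10^89

1.439 × 10^89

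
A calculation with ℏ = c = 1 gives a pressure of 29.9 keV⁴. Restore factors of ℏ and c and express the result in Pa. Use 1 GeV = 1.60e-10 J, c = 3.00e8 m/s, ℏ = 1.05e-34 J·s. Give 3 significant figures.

Pressure is [E]/[L]³ = [E]⁴/(ℏc)³.
1 GeV⁴ → 1/(ℏc)³ × (1 GeV in J)⁴ = 2.10e37 Pa.
Convert the energy scale: 29.9 keV⁴ = 2.99e-23 GeV⁴.
Result: 2.99e-23 × 2.10e37 = 6.27e14 Pa.

6.27e14 Pa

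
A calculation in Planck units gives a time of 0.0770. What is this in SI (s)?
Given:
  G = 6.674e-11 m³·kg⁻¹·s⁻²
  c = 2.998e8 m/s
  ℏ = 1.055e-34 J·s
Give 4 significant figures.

4.152e-45 s

One Planck time: t_P = √(ℏG/c⁵) = 5.392e-44 s.
0.0770 × 5.392e-44 s = 4.152e-45 s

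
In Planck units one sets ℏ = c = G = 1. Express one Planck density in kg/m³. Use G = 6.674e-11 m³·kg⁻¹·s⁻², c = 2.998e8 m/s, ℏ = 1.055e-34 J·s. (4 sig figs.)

5.154e96 kg/m³

ρ_P = c⁵/(ℏG²)
  = 2.422e42 / 4.699e-55
  = 5.154e96 kg/m³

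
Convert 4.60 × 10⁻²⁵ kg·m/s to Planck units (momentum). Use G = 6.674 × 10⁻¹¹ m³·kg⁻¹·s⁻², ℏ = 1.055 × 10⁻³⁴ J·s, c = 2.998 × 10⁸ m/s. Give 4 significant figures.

Planck momentum: p_P = √(ℏc³/G) = 6.527 kg·m/s.
4.60 × 10⁻²⁵ / 6.527 = 7.048 × 10⁻²⁶

7.048 × 10⁻²⁶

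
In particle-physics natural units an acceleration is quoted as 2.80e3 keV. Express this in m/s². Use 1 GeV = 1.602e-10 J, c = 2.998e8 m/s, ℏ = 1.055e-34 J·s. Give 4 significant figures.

Acceleration is [L]/[T]² = c·[E]/ℏ.
1 GeV → c/ℏ × (1 GeV in J) = 4.552e32 m/s².
Convert the energy scale: 2.80e3 keV = 2.80e-3 GeV.
Result: 2.80e-3 × 4.552e32 = 1.275e30 m/s².

1.275e30 m/s²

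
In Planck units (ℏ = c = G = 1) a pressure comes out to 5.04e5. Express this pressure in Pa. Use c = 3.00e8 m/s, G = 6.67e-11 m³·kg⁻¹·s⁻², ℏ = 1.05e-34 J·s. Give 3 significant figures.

2.36e119 Pa

One Planck pressure: p_P = c⁷/(ℏG²) = 4.68e113 Pa.
5.04e5 × 4.68e113 Pa = 2.36e119 Pa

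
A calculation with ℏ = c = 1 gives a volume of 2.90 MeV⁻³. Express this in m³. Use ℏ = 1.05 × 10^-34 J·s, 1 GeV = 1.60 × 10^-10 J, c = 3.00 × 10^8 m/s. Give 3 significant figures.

2.21 × 10^-38 m³

Volume is [L]³ = [E]⁻³·(ℏc)³.
1 GeV⁻³ → (ℏc)³ × (1 GeV in J)⁻³ = 7.63 × 10^-48 m³.
Convert the energy scale: 2.90 MeV⁻³ = 2.90 × 10^9 GeV⁻³.
Result: 2.90 × 10^9 × 7.63 × 10^-48 = 2.21 × 10^-38 m³.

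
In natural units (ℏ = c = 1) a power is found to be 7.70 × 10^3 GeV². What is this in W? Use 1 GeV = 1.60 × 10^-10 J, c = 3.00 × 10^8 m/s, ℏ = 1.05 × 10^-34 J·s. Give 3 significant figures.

Power is [E]/[T] = [E]²/ℏ.
1 GeV² → 1/ℏ × (1 GeV in J)² = 2.44 × 10^14 W.
Result: 7.70 × 10^3 × 2.44 × 10^14 = 1.88 × 10^18 W.

1.88 × 10^18 W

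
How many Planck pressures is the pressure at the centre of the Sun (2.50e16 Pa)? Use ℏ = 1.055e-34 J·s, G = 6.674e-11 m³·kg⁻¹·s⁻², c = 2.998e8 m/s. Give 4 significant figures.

Planck pressure: p_P = c⁷/(ℏG²) = 4.632e113 Pa.
2.50e16 / 4.632e113 = 5.397e-98

5.397e-98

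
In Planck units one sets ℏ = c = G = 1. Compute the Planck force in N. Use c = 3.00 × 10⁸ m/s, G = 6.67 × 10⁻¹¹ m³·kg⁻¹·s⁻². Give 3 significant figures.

1.21 × 10⁴⁴ N

F_P = c⁴/G
  = 8.10 × 10³³ / 6.67 × 10⁻¹¹
  = 1.21 × 10⁴⁴ N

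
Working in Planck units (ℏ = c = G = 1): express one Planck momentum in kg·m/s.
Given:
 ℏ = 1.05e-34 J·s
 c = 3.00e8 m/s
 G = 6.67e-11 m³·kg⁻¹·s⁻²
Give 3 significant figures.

From ℏ = c = G = 1 the momentum scale is p_P = √(ℏc³/G).
  = √(42.5)
  = 6.52 kg·m/s

6.52 kg·m/s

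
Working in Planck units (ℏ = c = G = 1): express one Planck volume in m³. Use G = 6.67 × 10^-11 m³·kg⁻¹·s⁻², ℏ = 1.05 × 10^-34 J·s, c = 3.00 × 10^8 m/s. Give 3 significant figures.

Dimensional analysis gives V_P = (ℏG/c³)^(3/2).
  = √(1.75 × 10^-209)
  = 4.18 × 10^-105 m³

4.18 × 10^-105 m³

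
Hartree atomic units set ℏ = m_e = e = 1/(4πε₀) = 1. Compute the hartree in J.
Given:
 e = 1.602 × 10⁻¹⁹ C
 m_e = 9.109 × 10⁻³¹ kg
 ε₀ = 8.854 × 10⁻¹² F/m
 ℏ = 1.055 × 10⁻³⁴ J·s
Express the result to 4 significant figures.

4.354 × 10⁻¹⁸ J

The unique combination of the constants set to 1 with dimensions of energy is E_h = m_e e⁴/(4πε₀ℏ)².
  = 6.000 × 10⁻¹⁰⁶ / 1.378 × 10⁻⁸⁸
  = 4.354 × 10⁻¹⁸ J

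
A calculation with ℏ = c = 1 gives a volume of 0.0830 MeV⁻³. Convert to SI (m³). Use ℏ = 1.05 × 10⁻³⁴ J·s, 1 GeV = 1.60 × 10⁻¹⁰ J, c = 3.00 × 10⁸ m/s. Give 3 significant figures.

6.33 × 10⁻⁴⁰ m³

Volume is [L]³ = [E]⁻³·(ℏc)³.
1 GeV⁻³ → (ℏc)³ × (1 GeV in J)⁻³ = 7.63 × 10⁻⁴⁸ m³.
Convert the energy scale: 0.0830 MeV⁻³ = 8.30 × 10⁷ GeV⁻³.
Result: 8.30 × 10⁷ × 7.63 × 10⁻⁴⁸ = 6.33 × 10⁻⁴⁰ m³.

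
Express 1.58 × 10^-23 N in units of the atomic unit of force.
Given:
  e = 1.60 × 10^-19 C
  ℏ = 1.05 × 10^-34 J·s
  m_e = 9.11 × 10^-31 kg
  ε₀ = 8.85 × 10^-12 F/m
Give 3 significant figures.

1.90 × 10^-16

atomic unit of force: F_au = E_h/a₀ = m_e²e⁶/((4πε₀)³ℏ⁴) = 8.33 × 10^-8 N.
1.58 × 10^-23 / 8.33 × 10^-8 = 1.90 × 10^-16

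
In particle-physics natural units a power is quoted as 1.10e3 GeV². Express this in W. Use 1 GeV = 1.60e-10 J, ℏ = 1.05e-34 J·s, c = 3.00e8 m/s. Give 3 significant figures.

Power is [E]/[T] = [E]²/ℏ.
1 GeV² → 1/ℏ × (1 GeV in J)² = 2.44e14 W.
Result: 1.10e3 × 2.44e14 = 2.68e17 W.

2.68e17 W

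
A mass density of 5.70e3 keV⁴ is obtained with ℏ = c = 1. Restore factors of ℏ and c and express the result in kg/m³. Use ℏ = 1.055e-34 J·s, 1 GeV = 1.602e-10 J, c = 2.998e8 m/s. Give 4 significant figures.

1.320 kg/m³

Mass density is [E]/(c²[L]³) = [E]⁴/(ℏ³c⁵).
1 GeV⁴ → 1/(ℏ³c⁵) × (1 GeV in J)⁴ = 2.316e20 kg/m³.
Convert the energy scale: 5.70e3 keV⁴ = 5.70e-21 GeV⁴.
Result: 5.70e-21 × 2.316e20 = 1.320 kg/m³.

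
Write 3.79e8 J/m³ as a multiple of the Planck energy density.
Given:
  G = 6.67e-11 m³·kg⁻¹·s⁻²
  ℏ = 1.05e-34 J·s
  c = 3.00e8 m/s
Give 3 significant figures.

Planck energy density: u_P = c⁷/(ℏG²) = 4.68e113 J/m³.
3.79e8 / 4.68e113 = 8.10e-106

8.10e-106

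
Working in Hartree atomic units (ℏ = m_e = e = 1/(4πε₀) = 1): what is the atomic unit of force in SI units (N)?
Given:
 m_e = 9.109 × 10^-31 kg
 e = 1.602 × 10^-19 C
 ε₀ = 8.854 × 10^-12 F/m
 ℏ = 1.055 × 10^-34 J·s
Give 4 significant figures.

Dimensional analysis gives F_au = E_h/a₀ = m_e²e⁶/((4πε₀)³ℏ⁴).
E_h = 4.354 × 10^-18 J
a₀ = 5.297 × 10^-11 m
E_h/a₀ = 8.220 × 10^-8 N

8.220 × 10^-8 N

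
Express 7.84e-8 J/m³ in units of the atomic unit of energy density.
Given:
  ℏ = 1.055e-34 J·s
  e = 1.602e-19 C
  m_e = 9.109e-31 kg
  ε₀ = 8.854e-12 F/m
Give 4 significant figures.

2.677e-21

atomic unit of energy density: u_au = E_h/a₀³ = m_e⁴e¹⁰/((4πε₀)⁵ℏ⁸) = 2.929e13 J/m³.
7.84e-8 / 2.929e13 = 2.677e-21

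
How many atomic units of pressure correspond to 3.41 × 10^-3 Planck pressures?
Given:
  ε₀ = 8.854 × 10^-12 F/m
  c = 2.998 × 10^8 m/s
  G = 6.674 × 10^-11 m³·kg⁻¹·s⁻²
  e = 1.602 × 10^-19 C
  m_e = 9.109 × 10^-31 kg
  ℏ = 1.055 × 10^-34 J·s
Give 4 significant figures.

5.393 × 10^97

Planck pressure: p_P = c⁷/(ℏG²) = 4.632 × 10^113 Pa
atomic unit of pressure: P_au = E_h/a₀³ = m_e⁴e¹⁰/((4πε₀)⁵ℏ⁸) = 2.929 × 10^13 Pa
3.41 × 10^-3 × 4.632 × 10^113 / 2.929 × 10^13 = 5.393 × 10^97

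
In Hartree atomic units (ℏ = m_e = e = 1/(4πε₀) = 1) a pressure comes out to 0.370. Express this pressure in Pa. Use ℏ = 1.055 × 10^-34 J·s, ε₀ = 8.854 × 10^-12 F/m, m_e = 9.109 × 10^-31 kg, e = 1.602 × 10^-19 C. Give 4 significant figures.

1.084 × 10^13 Pa

One atomic unit of pressure: P_au = E_h/a₀³ = m_e⁴e¹⁰/((4πε₀)⁵ℏ⁸) = 2.929 × 10^13 Pa.
0.370 × 2.929 × 10^13 Pa = 1.084 × 10^13 Pa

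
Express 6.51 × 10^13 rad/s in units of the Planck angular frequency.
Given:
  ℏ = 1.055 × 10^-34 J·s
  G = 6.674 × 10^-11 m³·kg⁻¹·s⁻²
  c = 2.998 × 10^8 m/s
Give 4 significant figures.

3.510 × 10^-30

Planck angular frequency: ω_P = √(c⁵/(ℏG)) = 1.855 × 10^43 rad/s.
6.51 × 10^13 / 1.855 × 10^43 = 3.510 × 10^-30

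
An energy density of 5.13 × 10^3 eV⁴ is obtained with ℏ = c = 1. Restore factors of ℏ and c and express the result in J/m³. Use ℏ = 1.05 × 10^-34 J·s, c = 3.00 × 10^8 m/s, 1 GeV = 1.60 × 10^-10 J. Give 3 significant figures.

[E]/[L]³ = [E]⁴/(ℏc)³; restore (ℏc)⁻³.
1 GeV⁴ → 1/(ℏc)³ × (1 GeV in J)⁴ = 2.10 × 10^37 J/m³.
Convert the energy scale: 5.13 × 10^3 eV⁴ = 5.13 × 10^-33 GeV⁴.
Result: 5.13 × 10^-33 × 2.10 × 10^37 = 1.08 × 10^5 J/m³.

1.08 × 10^5 J/m³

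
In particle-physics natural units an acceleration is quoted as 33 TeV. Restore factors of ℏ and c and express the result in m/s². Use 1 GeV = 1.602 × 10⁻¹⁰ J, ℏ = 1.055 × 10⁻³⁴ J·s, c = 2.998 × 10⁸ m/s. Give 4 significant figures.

Acceleration is [L]/[T]² = c·[E]/ℏ.
1 GeV → c/ℏ × (1 GeV in J) = 4.552 × 10³² m/s².
Convert the energy scale: 33 TeV = 3.30 × 10⁴ GeV.
Result: 3.30 × 10⁴ × 4.552 × 10³² = 1.502 × 10³⁷ m/s².

1.502 × 10³⁷ m/s²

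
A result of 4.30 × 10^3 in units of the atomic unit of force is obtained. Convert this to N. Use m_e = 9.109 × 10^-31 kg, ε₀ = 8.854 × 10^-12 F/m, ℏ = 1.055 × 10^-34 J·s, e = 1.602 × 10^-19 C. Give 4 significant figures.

One atomic unit of force: F_au = E_h/a₀ = m_e²e⁶/((4πε₀)³ℏ⁴) = 8.220 × 10^-8 N.
4.30 × 10^3 × 8.220 × 10^-8 N = 3.534 × 10^-4 N

3.534 × 10^-4 N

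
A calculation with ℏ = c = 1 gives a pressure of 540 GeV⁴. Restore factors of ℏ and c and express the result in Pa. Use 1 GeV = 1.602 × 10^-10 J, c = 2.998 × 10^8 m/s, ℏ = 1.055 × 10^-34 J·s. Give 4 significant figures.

1.124 × 10^40 Pa

Pressure is [E]/[L]³ = [E]⁴/(ℏc)³.
1 GeV⁴ → 1/(ℏc)³ × (1 GeV in J)⁴ = 2.082 × 10^37 Pa.
Result: 540 × 2.082 × 10^37 = 1.124 × 10^40 Pa.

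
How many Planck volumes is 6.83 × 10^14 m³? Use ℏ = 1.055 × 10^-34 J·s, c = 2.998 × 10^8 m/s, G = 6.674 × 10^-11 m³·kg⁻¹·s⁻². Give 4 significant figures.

Planck volume: V_P = (ℏG/c³)^(3/2) = 4.224 × 10^-105 m³.
6.83 × 10^14 / 4.224 × 10^-105 = 1.617 × 10^119

1.617 × 10^119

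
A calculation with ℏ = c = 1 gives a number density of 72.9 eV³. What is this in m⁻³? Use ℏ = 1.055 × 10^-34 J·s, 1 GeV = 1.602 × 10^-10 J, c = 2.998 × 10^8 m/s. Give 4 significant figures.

Number density is [L]⁻³ = [E]³/(ℏc)³.
1 GeV³ → 1/(ℏc)³ × (1 GeV in J)³ = 1.299 × 10^47 m⁻³.
Convert the energy scale: 72.9 eV³ = 7.29 × 10^-26 GeV³.
Result: 7.29 × 10^-26 × 1.299 × 10^47 = 9.472 × 10^21 m⁻³.

9.472 × 10^21 m⁻³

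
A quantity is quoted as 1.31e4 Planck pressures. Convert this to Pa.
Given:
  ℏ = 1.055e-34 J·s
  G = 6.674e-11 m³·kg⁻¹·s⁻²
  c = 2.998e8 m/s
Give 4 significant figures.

One Planck pressure: p_P = c⁷/(ℏG²) = 4.632e113 Pa.
1.31e4 × 4.632e113 Pa = 6.068e117 Pa

6.068e117 Pa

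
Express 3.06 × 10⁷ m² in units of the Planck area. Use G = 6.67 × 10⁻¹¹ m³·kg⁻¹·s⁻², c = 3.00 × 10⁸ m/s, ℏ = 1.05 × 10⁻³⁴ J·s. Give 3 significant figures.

Planck area: A_P = ℏG/c³ = 2.59 × 10⁻⁷⁰ m².
3.06 × 10⁷ / 2.59 × 10⁻⁷⁰ = 1.18 × 10⁷⁷

1.18 × 10⁷⁷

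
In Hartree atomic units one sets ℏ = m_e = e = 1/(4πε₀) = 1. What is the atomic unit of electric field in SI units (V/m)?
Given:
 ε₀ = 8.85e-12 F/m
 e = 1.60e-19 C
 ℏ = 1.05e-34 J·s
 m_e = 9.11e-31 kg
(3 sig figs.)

E_au = E_h/(e a₀) = m_e²e⁵/((4πε₀)³ℏ⁴)
E_h = 4.38e-18 J
a₀ = 5.26e-11 m
E_h/(e·a₀) = 5.20e11 V/m

5.20e11 V/m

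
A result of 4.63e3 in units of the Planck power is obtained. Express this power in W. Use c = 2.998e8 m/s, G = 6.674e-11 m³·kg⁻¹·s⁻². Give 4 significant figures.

One Planck power: P_P = c⁵/G = 3.629e52 W.
4.63e3 × 3.629e52 W = 1.680e56 W

1.680e56 W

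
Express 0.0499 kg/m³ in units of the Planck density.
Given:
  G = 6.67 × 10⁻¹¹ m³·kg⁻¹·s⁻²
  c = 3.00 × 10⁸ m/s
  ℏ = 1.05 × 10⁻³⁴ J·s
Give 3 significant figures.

Planck density: ρ_P = c⁵/(ℏG²) = 5.20 × 10⁹⁶ kg/m³.
0.0499 / 5.20 × 10⁹⁶ = 9.59 × 10⁻⁹⁹

9.59 × 10⁻⁹⁹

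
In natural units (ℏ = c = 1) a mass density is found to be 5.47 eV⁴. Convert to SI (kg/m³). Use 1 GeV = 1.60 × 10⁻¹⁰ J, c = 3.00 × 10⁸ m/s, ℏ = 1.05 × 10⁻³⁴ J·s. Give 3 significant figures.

1.27 × 10⁻¹⁵ kg/m³

Mass density is [E]/(c²[L]³) = [E]⁴/(ℏ³c⁵).
1 GeV⁴ → 1/(ℏ³c⁵) × (1 GeV in J)⁴ = 2.33 × 10²⁰ kg/m³.
Convert the energy scale: 5.47 eV⁴ = 5.47 × 10⁻³⁶ GeV⁴.
Result: 5.47 × 10⁻³⁶ × 2.33 × 10²⁰ = 1.27 × 10⁻¹⁵ kg/m³.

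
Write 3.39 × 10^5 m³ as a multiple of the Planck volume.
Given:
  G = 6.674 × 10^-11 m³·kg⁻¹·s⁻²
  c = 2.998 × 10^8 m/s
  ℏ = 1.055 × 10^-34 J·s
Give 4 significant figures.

8.026 × 10^109

Planck volume: V_P = (ℏG/c³)^(3/2) = 4.224 × 10^-105 m³.
3.39 × 10^5 / 4.224 × 10^-105 = 8.026 × 10^109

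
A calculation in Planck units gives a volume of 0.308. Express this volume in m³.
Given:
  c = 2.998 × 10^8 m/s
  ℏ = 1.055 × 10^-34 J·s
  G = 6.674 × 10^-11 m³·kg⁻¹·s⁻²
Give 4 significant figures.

1.301 × 10^-105 m³

One Planck volume: V_P = (ℏG/c³)^(3/2) = 4.224 × 10^-105 m³.
0.308 × 4.224 × 10^-105 m³ = 1.301 × 10^-105 m³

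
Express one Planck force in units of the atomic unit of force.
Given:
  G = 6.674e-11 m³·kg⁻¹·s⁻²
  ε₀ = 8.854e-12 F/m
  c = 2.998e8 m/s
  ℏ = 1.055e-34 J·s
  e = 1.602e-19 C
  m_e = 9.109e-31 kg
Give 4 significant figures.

1.473e51

Planck force: F_P = c⁴/G = 1.210e44 N
atomic unit of force: F_au = E_h/a₀ = m_e²e⁶/((4πε₀)³ℏ⁴) = 8.220e-8 N
ratio = 1.210e44 / 8.220e-8 = 1.473e51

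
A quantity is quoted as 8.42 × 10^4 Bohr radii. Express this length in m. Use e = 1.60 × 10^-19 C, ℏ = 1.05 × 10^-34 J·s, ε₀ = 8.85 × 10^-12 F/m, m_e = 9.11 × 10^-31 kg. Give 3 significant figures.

4.43 × 10^-6 m

One Bohr radius: a₀ = 4πε₀ℏ²/(m_e e²) = 5.26 × 10^-11 m.
8.42 × 10^4 × 5.26 × 10^-11 m = 4.43 × 10^-6 m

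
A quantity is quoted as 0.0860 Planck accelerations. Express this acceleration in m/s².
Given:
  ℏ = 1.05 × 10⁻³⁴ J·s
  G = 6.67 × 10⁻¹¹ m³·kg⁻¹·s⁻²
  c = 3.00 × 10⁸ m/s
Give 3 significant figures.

One Planck acceleration: a_P = √(c⁷/(ℏG)) = 5.59 × 10⁵¹ m/s².
0.0860 × 5.59 × 10⁵¹ m/s² = 4.81 × 10⁵⁰ m/s²

4.81 × 10⁵⁰ m/s²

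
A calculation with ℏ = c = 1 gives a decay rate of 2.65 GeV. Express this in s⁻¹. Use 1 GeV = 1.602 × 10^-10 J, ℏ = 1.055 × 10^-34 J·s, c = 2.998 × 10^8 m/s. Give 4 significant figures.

4.024 × 10^24 s⁻¹

A rate is [E]/ℏ; divide by ℏ.
1 GeV → 1/ℏ × (1 GeV in J) = 1.518 × 10^24 s⁻¹.
Result: 2.65 × 1.518 × 10^24 = 4.024 × 10^24 s⁻¹.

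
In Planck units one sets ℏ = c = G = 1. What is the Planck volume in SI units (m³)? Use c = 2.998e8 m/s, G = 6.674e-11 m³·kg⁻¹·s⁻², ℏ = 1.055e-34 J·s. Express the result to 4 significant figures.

4.224e-105 m³

V_P = (ℏG/c³)^(3/2)
  = √(1.784e-209)
  = 4.224e-105 m³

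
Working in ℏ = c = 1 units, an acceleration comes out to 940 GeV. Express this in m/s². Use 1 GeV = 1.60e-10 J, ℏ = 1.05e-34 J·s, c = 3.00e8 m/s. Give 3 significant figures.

Acceleration is [L]/[T]² = c·[E]/ℏ.
1 GeV → c/ℏ × (1 GeV in J) = 4.57e32 m/s².
Result: 940 × 4.57e32 = 4.30e35 m/s².

4.30e35 m/s²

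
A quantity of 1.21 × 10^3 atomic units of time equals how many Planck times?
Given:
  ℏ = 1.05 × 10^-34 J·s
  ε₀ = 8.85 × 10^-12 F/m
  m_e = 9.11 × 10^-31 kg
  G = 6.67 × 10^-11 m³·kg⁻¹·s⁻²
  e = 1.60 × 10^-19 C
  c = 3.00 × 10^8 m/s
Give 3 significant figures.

5.41 × 10^29

atomic unit of time: τ_au = (4πε₀)²ℏ³/(m_e e⁴) = 2.40 × 10^-17 s
Planck time: t_P = √(ℏG/c⁵) = 5.37 × 10^-44 s
1.21 × 10^3 × 2.40 × 10^-17 / 5.37 × 10^-44 = 5.41 × 10^29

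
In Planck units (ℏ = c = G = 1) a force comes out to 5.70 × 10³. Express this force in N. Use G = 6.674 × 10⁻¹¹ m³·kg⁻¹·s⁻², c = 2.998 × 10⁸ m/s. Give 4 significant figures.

6.899 × 10⁴⁷ N

One Planck force: F_P = c⁴/G = 1.210 × 10⁴⁴ N.
5.70 × 10³ × 1.210 × 10⁴⁴ N = 6.899 × 10⁴⁷ N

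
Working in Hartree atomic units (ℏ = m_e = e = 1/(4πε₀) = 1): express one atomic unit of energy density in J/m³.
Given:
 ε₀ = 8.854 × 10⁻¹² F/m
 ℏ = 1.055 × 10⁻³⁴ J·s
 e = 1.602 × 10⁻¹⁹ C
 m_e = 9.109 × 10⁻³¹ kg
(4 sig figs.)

2.929 × 10¹³ J/m³

From ℏ = m_e = e = 1/(4πε₀) = 1 the energy density scale is u_au = E_h/a₀³ = m_e⁴e¹⁰/((4πε₀)⁵ℏ⁸).
E_h = 4.354 × 10⁻¹⁸ J
a₀ = 5.297 × 10⁻¹¹ m
E_h/a₀³ = 2.929 × 10¹³ J/m³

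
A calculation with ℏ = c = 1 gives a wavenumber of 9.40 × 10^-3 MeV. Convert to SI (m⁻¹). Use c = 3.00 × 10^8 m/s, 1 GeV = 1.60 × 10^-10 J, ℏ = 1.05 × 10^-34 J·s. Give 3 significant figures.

4.77 × 10^10 m⁻¹

Inverse length is [E]/(ℏc).
1 GeV → 1/(ℏc) × (1 GeV in J) = 5.08 × 10^15 m⁻¹.
Convert the energy scale: 9.40 × 10^-3 MeV = 9.40 × 10^-6 GeV.
Result: 9.40 × 10^-6 × 5.08 × 10^15 = 4.77 × 10^10 m⁻¹.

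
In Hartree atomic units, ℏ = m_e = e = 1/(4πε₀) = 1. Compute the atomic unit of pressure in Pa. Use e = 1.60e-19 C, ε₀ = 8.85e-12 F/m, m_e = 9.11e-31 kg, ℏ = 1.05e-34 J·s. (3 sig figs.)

The unique combination of the constants set to 1 with dimensions of pressure is P_au = E_h/a₀³ = m_e⁴e¹⁰/((4πε₀)⁵ℏ⁸).
E_h = 4.38e-18 J
a₀ = 5.26e-11 m
E_h/a₀³ = 3.01e13 Pa

3.01e13 Pa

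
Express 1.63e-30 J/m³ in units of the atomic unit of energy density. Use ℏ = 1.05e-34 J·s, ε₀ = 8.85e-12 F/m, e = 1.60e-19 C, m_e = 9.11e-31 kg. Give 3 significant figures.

atomic unit of energy density: u_au = E_h/a₀³ = m_e⁴e¹⁰/((4πε₀)⁵ℏ⁸) = 3.01e13 J/m³.
1.63e-30 / 3.01e13 = 5.41e-44

5.41e-44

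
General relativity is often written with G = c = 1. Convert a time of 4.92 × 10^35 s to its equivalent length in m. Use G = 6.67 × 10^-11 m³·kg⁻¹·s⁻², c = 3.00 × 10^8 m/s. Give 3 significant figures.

Time → length via c.
4.92 × 10^35 s × (c) = 1.48 × 10^44 m

1.48 × 10^44 m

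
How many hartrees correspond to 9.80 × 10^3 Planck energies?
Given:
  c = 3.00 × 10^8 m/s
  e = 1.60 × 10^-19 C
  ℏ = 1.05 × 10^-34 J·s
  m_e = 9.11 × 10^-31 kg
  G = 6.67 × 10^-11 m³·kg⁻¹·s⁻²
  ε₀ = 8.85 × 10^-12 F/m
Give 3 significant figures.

Planck energy: E_P = √(ℏc⁵/G) = 1.96 × 10^9 J
hartree: E_h = m_e e⁴/(4πε₀ℏ)² = 4.38 × 10^-18 J
9.80 × 10^3 × 1.96 × 10^9 / 4.38 × 10^-18 = 4.38 × 10^30

4.38 × 10^30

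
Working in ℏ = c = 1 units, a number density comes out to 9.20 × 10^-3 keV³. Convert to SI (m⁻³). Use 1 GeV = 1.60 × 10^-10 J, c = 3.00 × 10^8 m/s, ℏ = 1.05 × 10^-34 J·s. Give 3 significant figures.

Number density is [L]⁻³ = [E]³/(ℏc)³.
1 GeV³ → 1/(ℏc)³ × (1 GeV in J)³ = 1.31 × 10^47 m⁻³.
Convert the energy scale: 9.20 × 10^-3 keV³ = 9.20 × 10^-21 GeV³.
Result: 9.20 × 10^-21 × 1.31 × 10^47 = 1.21 × 10^27 m⁻³.

1.21 × 10^27 m⁻³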